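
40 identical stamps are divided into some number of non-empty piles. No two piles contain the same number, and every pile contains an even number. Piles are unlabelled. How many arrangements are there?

64

There are too many to list fully; the first 12 (by largest part) are:
40
2+38
4+36
6+34
2+4+34
8+32
2+6+32
10+30
2+8+30
4+6+30
12+28
2+10+28
…and 52 more, for 64 total.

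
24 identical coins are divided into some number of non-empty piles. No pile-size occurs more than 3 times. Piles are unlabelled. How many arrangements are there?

A full systematic count gives 722.

722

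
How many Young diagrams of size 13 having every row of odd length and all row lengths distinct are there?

They are:
13
9 + 3 + 1
7 + 5 + 1
That's 3 in total.

3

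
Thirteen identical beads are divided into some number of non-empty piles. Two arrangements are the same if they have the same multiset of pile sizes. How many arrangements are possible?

101

Enumerating by decreasing first part gives 101 partitions in all.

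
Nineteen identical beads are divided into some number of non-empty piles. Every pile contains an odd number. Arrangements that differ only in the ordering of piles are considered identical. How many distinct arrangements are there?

A partial list (first 12 by largest part):
19
17+1+1
15+3+1
15+1+1+1+1
13+5+1
13+3+3
13+3+1+1+1
13+1+1+1+1+1+1
11+7+1
11+5+3
11+5+1+1+1
11+3+3+1+1
…and 42 more, for 54 total.

54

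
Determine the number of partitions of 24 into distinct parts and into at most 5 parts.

Counting exhaustively, 119 partitions satisfy the conditions.

119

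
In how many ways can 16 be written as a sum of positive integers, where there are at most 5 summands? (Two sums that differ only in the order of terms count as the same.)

101

Systematic enumeration (by largest part, then next-largest, …) yields 101.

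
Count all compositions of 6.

32

The number of compositions of n is 2^(n−1); here 2^5 = 32.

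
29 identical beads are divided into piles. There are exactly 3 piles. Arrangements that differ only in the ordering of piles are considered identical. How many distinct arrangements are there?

70

There are too many to list fully; the first 12 (by largest part) are:
27 + 1 + 1
26 + 2 + 1
25 + 3 + 1
25 + 2 + 2
24 + 4 + 1
24 + 3 + 2
23 + 5 + 1
23 + 4 + 2
23 + 3 + 3
22 + 6 + 1
22 + 5 + 2
22 + 4 + 3
…and 58 more, for 70 total.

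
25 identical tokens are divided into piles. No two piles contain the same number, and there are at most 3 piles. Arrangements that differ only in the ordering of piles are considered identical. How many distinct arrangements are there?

A partial list (first 12 by largest part):
25
24+1
23+2
22+3
22+2+1
21+4
21+3+1
20+5
20+4+1
20+3+2
19+6
19+5+1
…and 41 more, for 53 total.

53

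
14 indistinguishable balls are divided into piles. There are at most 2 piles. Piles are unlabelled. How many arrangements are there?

Listing the qualifying partitions of 14:
14
13+1
12+2
11+3
10+4
9+5
8+6
7+7

8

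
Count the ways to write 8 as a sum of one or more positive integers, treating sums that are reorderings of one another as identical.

The partitions of 8 that satisfy the conditions:
8
1+7
2+6
1+1+6
3+5
1+2+5
1+1+1+5
4+4
1+3+4
2+2+4
1+1+2+4
1+1+1+1+4
2+3+3
1+1+3+3
1+2+2+3
1+1+1+2+3
1+1+1+1+1+3
2+2+2+2
1+1+2+2+2
1+1+1+1+2+2
1+1+1+1+1+1+2
1+1+1+1+1+1+1+1

22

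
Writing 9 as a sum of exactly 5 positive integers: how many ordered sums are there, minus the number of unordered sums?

Ordered (compositions into 5 parts): C(8,4) = 70.
Unordered (partitions into 5 parts): 5.
Difference: 70 − 5 = 65.

65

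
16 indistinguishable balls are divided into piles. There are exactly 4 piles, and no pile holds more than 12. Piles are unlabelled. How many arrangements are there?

33

There are too many to list fully; the first 12 (by largest part) are:
1,1,2,12
1,1,3,11
1,2,2,11
1,1,4,10
1,2,3,10
2,2,2,10
1,1,5,9
1,2,4,9
1,3,3,9
2,2,3,9
1,1,6,8
1,2,5,8
…and 21 more, for 33 total.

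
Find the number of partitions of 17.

297

A full systematic count gives 297.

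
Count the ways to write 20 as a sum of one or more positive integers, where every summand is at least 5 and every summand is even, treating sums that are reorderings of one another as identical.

The partitions of 20 that satisfy the conditions:
20
14,6
12,8
10,10
8,6,6

5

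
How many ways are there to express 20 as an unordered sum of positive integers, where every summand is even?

42

A partial list (first 12 by largest part):
20
18, 2
16, 4
16, 2, 2
14, 6
14, 4, 2
14, 2, 2, 2
12, 8
12, 6, 2
12, 4, 4
12, 4, 2, 2
12, 2, 2, 2, 2
…and 30 more, for 42 total.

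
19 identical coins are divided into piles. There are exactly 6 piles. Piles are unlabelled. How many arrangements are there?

A full systematic count gives 71.

71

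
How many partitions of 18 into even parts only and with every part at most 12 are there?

There are too many to list fully; the first 12 (by largest part) are:
12, 6
12, 4, 2
12, 2, 2, 2
10, 8
10, 6, 2
10, 4, 4
10, 4, 2, 2
10, 2, 2, 2, 2
8, 8, 2
8, 6, 4
8, 6, 2, 2
8, 4, 4, 2
…and 14 more, for 26 total.

26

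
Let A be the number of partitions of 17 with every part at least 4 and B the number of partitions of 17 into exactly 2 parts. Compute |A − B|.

4

Partitions of 17 with every part at least 4: 12.
Partitions of 17 into exactly 2 parts: 8.
|12 − 8| = 4.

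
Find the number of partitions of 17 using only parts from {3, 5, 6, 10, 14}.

4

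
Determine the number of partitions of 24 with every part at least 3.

Counting exhaustively, 110 partitions satisfy the conditions.

110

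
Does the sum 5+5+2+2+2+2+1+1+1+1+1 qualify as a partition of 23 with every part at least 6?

No

The parts sum to 23, and the condition 'every summand is at least 6' is violated.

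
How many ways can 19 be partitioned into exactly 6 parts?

71

Enumerating by decreasing first part gives 71 partitions in all.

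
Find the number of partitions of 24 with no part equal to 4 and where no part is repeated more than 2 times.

There are 253 such partitions.

253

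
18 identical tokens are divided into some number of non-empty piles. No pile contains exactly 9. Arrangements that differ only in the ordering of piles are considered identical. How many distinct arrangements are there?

355

Direct enumeration gives 355 partitions.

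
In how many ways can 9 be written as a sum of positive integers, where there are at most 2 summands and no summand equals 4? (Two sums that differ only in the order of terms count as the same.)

4

Listing the qualifying partitions of 9:
9
8+1
7+2
6+3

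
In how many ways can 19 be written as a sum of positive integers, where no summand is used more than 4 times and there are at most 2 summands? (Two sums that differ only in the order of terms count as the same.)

The partitions of 19 that satisfy the conditions:
19
18, 1
17, 2
16, 3
15, 4
14, 5
13, 6
12, 7
11, 8
10, 9

10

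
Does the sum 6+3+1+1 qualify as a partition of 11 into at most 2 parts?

The parts sum to 11, and the condition 'there are at most 2 summands' is violated.

No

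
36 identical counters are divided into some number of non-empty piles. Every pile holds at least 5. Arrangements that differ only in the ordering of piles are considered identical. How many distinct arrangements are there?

There are 176 such partitions.

176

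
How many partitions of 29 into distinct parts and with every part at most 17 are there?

201

There are 201 such partitions.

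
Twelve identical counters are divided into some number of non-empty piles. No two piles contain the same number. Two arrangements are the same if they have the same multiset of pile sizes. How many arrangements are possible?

15

Listing the qualifying partitions of 12:
12
1,11
2,10
3,9
1,2,9
4,8
1,3,8
5,7
1,4,7
2,3,7
1,5,6
2,4,6
1,2,3,6
3,4,5
1,2,4,5
That's 15 in total.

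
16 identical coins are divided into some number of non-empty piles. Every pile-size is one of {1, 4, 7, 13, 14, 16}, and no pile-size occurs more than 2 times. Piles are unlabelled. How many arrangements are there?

Enumerating:
16
14, 1, 1
7, 7, 1, 1
7, 4, 4, 1

4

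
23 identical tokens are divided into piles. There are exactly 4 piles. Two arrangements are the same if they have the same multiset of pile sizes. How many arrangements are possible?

94

Enumerating by decreasing first part gives 94 partitions in all.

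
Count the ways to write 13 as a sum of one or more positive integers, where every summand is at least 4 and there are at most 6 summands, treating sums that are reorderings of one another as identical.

5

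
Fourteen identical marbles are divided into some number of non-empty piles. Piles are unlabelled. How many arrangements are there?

135

Enumerating by decreasing first part gives 135 partitions in all.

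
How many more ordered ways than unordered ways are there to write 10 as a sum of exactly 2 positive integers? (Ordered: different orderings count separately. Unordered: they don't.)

Ordered (compositions into 2 parts): C(9,1) = 9.
Unordered (partitions into 2 parts): 5.
Difference: 9 − 5 = 4.

4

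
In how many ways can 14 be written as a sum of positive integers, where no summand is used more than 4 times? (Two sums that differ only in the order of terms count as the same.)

Direct enumeration gives 100 partitions.

100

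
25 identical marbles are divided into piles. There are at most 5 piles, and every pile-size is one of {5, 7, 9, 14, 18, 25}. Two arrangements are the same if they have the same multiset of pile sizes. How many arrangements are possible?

The partitions of 25 that satisfy the conditions:
25
18+7
9+9+7
5+5+5+5+5

4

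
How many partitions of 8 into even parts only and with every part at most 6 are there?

Listing the qualifying partitions of 8:
6, 2
4, 4
4, 2, 2
2, 2, 2, 2
Counting gives 4.

4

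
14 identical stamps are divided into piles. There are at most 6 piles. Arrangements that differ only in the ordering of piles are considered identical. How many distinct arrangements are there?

90

Enumerating by decreasing first part gives 90 partitions in all.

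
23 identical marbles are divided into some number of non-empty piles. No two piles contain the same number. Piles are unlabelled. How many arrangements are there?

104

Systematic enumeration (by largest part, then next-largest, …) yields 104.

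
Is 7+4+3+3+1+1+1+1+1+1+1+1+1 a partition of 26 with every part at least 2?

No

The parts sum to 26, and the condition 'every summand is at least 2' is violated.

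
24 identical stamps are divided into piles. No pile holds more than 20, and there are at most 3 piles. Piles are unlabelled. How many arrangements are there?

55

There are too many to list fully; the first 12 (by largest part) are:
20 + 4
20 + 3 + 1
20 + 2 + 2
19 + 5
19 + 4 + 1
19 + 3 + 2
18 + 6
18 + 5 + 1
18 + 4 + 2
18 + 3 + 3
17 + 7
17 + 6 + 1
…and 43 more, for 55 total.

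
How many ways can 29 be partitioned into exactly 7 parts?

Counting exhaustively, 522 partitions satisfy the conditions.

522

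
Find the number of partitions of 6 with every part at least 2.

They are:
6
4+2
3+3
2+2+2

4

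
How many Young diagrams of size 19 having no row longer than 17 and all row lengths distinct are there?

52

A partial list (first 12 by largest part):
17 + 2
16 + 3
16 + 2 + 1
15 + 4
15 + 3 + 1
14 + 5
14 + 4 + 1
14 + 3 + 2
13 + 6
13 + 5 + 1
13 + 4 + 2
13 + 3 + 2 + 1
…and 40 more, for 52 total.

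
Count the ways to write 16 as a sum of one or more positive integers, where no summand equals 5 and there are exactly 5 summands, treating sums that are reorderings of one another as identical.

26

A partial list (first 12 by largest part):
12,1,1,1,1
11,2,1,1,1
10,3,1,1,1
10,2,2,1,1
9,4,1,1,1
9,3,2,1,1
9,2,2,2,1
8,4,2,1,1
8,3,3,1,1
8,3,2,2,1
8,2,2,2,2
7,6,1,1,1
…and 14 more, for 26 total.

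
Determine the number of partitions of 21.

792

Enumerating by decreasing first part gives 792 partitions in all.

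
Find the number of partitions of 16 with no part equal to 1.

55

There are too many to list fully; the first 12 (by largest part) are:
16
14 + 2
13 + 3
12 + 4
12 + 2 + 2
11 + 5
11 + 3 + 2
10 + 6
10 + 4 + 2
10 + 3 + 3
10 + 2 + 2 + 2
9 + 7
…and 43 more, for 55 total.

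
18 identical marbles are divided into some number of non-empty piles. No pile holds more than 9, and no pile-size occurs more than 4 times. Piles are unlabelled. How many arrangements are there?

202

Direct enumeration gives 202 partitions.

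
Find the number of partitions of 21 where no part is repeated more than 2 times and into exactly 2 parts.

10

They are:
20, 1
19, 2
18, 3
17, 4
16, 5
15, 6
14, 7
13, 8
12, 9
11, 10
Counting gives 10.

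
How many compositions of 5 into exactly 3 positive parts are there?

6

Equivalently, choose which 2 of the 4 gaps become plus signs: C(4,2) = 6.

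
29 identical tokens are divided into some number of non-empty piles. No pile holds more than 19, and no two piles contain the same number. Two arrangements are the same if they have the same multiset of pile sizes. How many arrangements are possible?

Enumerating by decreasing first part gives 223 partitions in all.

223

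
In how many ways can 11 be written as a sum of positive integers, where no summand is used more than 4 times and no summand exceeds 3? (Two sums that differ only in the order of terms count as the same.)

The partitions of 11 that satisfy the conditions:
3+3+3+2
3+3+3+1+1
3+3+2+2+1
3+3+2+1+1+1
3+2+2+2+2
3+2+2+2+1+1
3+2+2+1+1+1+1
2+2+2+2+1+1+1
That's 8 in total.

8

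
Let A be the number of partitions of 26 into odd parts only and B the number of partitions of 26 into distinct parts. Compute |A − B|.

Partitions of 26 into odd parts only: 165.
Partitions of 26 into distinct parts: 165.
|165 − 165| = 0.

0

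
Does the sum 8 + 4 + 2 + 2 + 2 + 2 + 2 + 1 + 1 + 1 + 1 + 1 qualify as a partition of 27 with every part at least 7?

No

The parts sum to 27, and the condition 'every summand is at least 7' is violated.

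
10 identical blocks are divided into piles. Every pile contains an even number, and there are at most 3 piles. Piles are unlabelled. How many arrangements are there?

Enumerating:
10
8, 2
6, 4
6, 2, 2
4, 4, 2

5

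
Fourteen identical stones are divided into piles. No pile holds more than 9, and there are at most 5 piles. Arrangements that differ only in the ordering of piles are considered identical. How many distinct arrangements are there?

There are too many to list fully; the first 12 (by largest part) are:
9, 5
9, 4, 1
9, 3, 2
9, 3, 1, 1
9, 2, 2, 1
9, 2, 1, 1, 1
8, 6
8, 5, 1
8, 4, 2
8, 4, 1, 1
8, 3, 3
8, 3, 2, 1
…and 46 more, for 58 total.

58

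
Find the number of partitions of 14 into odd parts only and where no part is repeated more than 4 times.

14

They are:
13 + 1
11 + 3
11 + 1 + 1 + 1
9 + 5
9 + 3 + 1 + 1
7 + 7
7 + 5 + 1 + 1
7 + 3 + 3 + 1
7 + 3 + 1 + 1 + 1 + 1
5 + 5 + 3 + 1
5 + 5 + 1 + 1 + 1 + 1
5 + 3 + 3 + 3
5 + 3 + 3 + 1 + 1 + 1
3 + 3 + 3 + 3 + 1 + 1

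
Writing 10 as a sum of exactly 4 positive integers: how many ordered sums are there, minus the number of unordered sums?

75

Compositions: C(9,3) = 84.
Unordered (partitions into 4 parts): 9.
Difference: 84 − 9 = 75.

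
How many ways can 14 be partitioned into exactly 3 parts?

16

The partitions of 14 that satisfy the conditions:
12,1,1
11,2,1
10,3,1
10,2,2
9,4,1
9,3,2
8,5,1
8,4,2
8,3,3
7,6,1
7,5,2
7,4,3
6,6,2
6,5,3
6,4,4
5,5,4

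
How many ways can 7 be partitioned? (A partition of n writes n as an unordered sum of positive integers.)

15

Listing the qualifying partitions of 7:
7
1, 6
2, 5
1, 1, 5
3, 4
1, 2, 4
1, 1, 1, 4
1, 3, 3
2, 2, 3
1, 1, 2, 3
1, 1, 1, 1, 3
1, 2, 2, 2
1, 1, 1, 2, 2
1, 1, 1, 1, 1, 2
1, 1, 1, 1, 1, 1, 1
That's 15 in total.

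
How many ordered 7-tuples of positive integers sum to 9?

28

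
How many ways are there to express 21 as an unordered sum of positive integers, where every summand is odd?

76

Enumerating by decreasing first part gives 76 partitions in all.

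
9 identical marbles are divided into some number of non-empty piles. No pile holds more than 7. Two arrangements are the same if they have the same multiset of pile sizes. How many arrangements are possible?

28

A partial list (first 12 by largest part):
7,2
7,1,1
6,3
6,2,1
6,1,1,1
5,4
5,3,1
5,2,2
5,2,1,1
5,1,1,1,1
4,4,1
4,3,2
…and 16 more, for 28 total.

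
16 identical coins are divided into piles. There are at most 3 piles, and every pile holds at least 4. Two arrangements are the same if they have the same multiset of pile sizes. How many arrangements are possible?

The partitions of 16 that satisfy the conditions:
16
4 + 12
5 + 11
6 + 10
7 + 9
8 + 8
4 + 4 + 8
4 + 5 + 7
4 + 6 + 6
5 + 5 + 6

10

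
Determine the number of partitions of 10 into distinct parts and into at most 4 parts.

10

They are:
10
1, 9
2, 8
3, 7
1, 2, 7
4, 6
1, 3, 6
1, 4, 5
2, 3, 5
1, 2, 3, 4
Counting gives 10.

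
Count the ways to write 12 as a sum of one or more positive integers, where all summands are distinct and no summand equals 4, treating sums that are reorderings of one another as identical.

10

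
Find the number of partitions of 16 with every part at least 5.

Listing the qualifying partitions of 16:
16
5,11
6,10
7,9
8,8
5,5,6
That's 6 in total.

6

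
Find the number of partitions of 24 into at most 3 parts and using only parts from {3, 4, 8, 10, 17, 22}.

3

Listing the qualifying partitions of 24:
17,4,3
10,10,4
8,8,8
That's 3 in total.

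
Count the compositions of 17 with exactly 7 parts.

By stars and bars with positive parts, the count is C(16,6) = 8008.

8008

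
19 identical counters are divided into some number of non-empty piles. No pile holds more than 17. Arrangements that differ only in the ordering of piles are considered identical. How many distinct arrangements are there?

488

Counting exhaustively, 488 partitions satisfy the conditions.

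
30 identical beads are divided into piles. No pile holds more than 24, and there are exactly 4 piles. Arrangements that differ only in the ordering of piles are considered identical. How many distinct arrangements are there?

202

A full systematic count gives 202.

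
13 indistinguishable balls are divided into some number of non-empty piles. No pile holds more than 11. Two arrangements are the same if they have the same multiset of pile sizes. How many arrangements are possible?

99

Counting exhaustively, 99 partitions satisfy the conditions.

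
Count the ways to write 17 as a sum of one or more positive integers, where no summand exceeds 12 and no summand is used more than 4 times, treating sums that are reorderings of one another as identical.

193

Direct enumeration gives 193 partitions.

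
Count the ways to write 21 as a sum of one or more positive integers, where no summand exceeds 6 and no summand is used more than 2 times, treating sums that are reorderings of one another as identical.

35

A partial list (first 12 by largest part):
6 + 6 + 5 + 4
6 + 6 + 5 + 3 + 1
6 + 6 + 5 + 2 + 2
6 + 6 + 5 + 2 + 1 + 1
6 + 6 + 4 + 4 + 1
6 + 6 + 4 + 3 + 2
6 + 6 + 4 + 3 + 1 + 1
6 + 6 + 4 + 2 + 2 + 1
6 + 6 + 3 + 3 + 2 + 1
6 + 6 + 3 + 2 + 2 + 1 + 1
6 + 5 + 5 + 4 + 1
6 + 5 + 5 + 3 + 2
…and 23 more, for 35 total.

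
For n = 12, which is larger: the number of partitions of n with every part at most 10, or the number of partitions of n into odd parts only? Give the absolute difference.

60

Partitions of 12 with every part at most 10: 75.
Partitions of 12 into odd parts only: 15.
|75 − 15| = 60.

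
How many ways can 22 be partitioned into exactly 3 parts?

40

There are too many to list fully; the first 12 (by largest part) are:
1 + 1 + 20
1 + 2 + 19
1 + 3 + 18
2 + 2 + 18
1 + 4 + 17
2 + 3 + 17
1 + 5 + 16
2 + 4 + 16
3 + 3 + 16
1 + 6 + 15
2 + 5 + 15
3 + 4 + 15
…and 28 more, for 40 total.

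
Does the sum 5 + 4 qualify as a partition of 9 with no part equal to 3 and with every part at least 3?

Yes

The parts sum to 9, and the condition 'no summand equals 3' holds; the condition 'every summand is at least 3' holds.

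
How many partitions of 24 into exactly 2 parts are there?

12

The partitions of 24 that satisfy the conditions:
23, 1
22, 2
21, 3
20, 4
19, 5
18, 6
17, 7
16, 8
15, 9
14, 10
13, 11
12, 12
Counting gives 12.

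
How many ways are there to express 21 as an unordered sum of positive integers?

Enumerating by decreasing first part gives 792 partitions in all.

792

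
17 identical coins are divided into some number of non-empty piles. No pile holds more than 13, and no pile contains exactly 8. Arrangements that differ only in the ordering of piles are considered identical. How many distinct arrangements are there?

There are 260 such partitions.

260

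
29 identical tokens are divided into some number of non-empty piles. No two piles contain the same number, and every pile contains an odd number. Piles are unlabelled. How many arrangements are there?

17

Enumerating:
29
25, 3, 1
23, 5, 1
21, 7, 1
21, 5, 3
19, 9, 1
19, 7, 3
17, 11, 1
17, 9, 3
17, 7, 5
15, 13, 1
15, 11, 3
15, 9, 5
13, 11, 5
13, 9, 7
13, 7, 5, 3, 1
11, 9, 5, 3, 1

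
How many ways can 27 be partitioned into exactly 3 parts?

There are too many to list fully; the first 12 (by largest part) are:
25, 1, 1
24, 2, 1
23, 3, 1
23, 2, 2
22, 4, 1
22, 3, 2
21, 5, 1
21, 4, 2
21, 3, 3
20, 6, 1
20, 5, 2
20, 4, 3
…and 49 more, for 61 total.

61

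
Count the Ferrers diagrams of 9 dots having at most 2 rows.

Listing the qualifying partitions of 9:
9
8,1
7,2
6,3
5,4

5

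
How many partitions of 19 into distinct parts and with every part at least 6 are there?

5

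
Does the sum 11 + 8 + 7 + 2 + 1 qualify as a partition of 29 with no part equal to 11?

The parts sum to 29, and the condition 'no summand equals 11' is violated.

No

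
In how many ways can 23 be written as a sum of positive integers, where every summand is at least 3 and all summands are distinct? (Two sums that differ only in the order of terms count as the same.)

32

A partial list (first 12 by largest part):
23
20 + 3
19 + 4
18 + 5
17 + 6
16 + 7
16 + 4 + 3
15 + 8
15 + 5 + 3
14 + 9
14 + 6 + 3
14 + 5 + 4
…and 20 more, for 32 total.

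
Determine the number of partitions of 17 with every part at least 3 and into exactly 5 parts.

2

Listing the qualifying partitions of 17:
3 + 3 + 3 + 3 + 5
3 + 3 + 3 + 4 + 4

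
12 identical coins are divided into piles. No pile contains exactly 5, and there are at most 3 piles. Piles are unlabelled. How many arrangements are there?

15

Enumerating:
12
11, 1
10, 2
10, 1, 1
9, 3
9, 2, 1
8, 4
8, 3, 1
8, 2, 2
7, 4, 1
7, 3, 2
6, 6
6, 4, 2
6, 3, 3
4, 4, 4
That's 15 in total.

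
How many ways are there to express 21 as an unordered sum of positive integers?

Counting exhaustively, 792 partitions satisfy the conditions.

792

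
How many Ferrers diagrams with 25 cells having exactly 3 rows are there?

52

There are too many to list fully; the first 12 (by largest part) are:
23, 1, 1
22, 2, 1
21, 3, 1
21, 2, 2
20, 4, 1
20, 3, 2
19, 5, 1
19, 4, 2
19, 3, 3
18, 6, 1
18, 5, 2
18, 4, 3
…and 40 more, for 52 total.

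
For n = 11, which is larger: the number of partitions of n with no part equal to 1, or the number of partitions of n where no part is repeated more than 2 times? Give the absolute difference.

13

Partitions of 11 with no part equal to 1: 14.
Partitions of 11 where no part is repeated more than 2 times: 27.
|14 − 27| = 13.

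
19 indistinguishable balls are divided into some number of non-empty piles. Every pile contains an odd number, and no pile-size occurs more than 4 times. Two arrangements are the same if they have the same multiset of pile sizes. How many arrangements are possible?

30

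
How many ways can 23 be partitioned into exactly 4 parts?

94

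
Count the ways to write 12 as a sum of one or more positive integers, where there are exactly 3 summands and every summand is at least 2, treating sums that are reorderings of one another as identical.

7

They are:
8,2,2
7,3,2
6,4,2
6,3,3
5,5,2
5,4,3
4,4,4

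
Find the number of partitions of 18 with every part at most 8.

288

There are 288 such partitions.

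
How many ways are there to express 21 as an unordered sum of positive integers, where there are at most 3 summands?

48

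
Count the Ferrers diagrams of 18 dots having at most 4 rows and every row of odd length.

16

They are:
17+1
15+3
15+1+1+1
13+5
13+3+1+1
11+7
11+5+1+1
11+3+3+1
9+9
9+7+1+1
9+5+3+1
9+3+3+3
7+7+3+1
7+5+5+1
7+5+3+3
5+5+5+3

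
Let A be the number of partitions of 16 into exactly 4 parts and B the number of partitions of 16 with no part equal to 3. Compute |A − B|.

96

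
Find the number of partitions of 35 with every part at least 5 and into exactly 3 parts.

There are too many to list fully; the first 12 (by largest part) are:
25 + 5 + 5
24 + 6 + 5
23 + 7 + 5
23 + 6 + 6
22 + 8 + 5
22 + 7 + 6
21 + 9 + 5
21 + 8 + 6
21 + 7 + 7
20 + 10 + 5
20 + 9 + 6
20 + 8 + 7
…and 32 more, for 44 total.

44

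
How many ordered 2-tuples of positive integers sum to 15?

By stars and bars with positive parts, the count is C(14,1) = 14.

14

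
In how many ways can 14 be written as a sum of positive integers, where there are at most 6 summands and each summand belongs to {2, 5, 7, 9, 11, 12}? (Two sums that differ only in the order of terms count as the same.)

5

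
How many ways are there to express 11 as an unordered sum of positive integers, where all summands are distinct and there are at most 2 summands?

6

Enumerating:
11
1,10
2,9
3,8
4,7
5,6
Counting gives 6.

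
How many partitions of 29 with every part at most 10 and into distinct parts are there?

A partial list (first 12 by largest part):
2, 8, 9, 10
3, 7, 9, 10
1, 2, 7, 9, 10
4, 6, 9, 10
1, 3, 6, 9, 10
1, 4, 5, 9, 10
2, 3, 5, 9, 10
1, 2, 3, 4, 9, 10
4, 7, 8, 10
1, 3, 7, 8, 10
5, 6, 8, 10
1, 4, 6, 8, 10
…and 27 more, for 39 total.

39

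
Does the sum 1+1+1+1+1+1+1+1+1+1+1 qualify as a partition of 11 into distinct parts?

The parts sum to 11, and the condition 'all summands are distinct' is violated.

No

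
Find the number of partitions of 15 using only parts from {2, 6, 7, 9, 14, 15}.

They are:
15
9+6
9+2+2+2
7+6+2
7+2+2+2+2
That's 5 in total.

5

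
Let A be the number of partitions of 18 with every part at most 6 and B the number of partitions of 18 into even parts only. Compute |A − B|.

169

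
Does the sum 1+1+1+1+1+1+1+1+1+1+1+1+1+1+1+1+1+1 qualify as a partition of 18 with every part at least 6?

No

The parts sum to 18, and the condition 'every summand is at least 6' is violated.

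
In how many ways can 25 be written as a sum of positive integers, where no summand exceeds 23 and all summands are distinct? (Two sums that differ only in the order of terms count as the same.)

140

Counting exhaustively, 140 partitions satisfy the conditions.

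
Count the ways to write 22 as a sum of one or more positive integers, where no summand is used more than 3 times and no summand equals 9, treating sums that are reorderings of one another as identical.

420

Direct enumeration gives 420 partitions.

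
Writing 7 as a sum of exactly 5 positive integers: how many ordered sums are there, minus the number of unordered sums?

13

Compositions: C(6,4) = 15.
Unordered (partitions into 5 parts): 2.
Difference: 15 − 2 = 13.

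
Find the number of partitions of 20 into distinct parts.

A partial list (first 12 by largest part):
20
19 + 1
18 + 2
17 + 3
17 + 2 + 1
16 + 4
16 + 3 + 1
15 + 5
15 + 4 + 1
15 + 3 + 2
14 + 6
14 + 5 + 1
…and 52 more, for 64 total.

64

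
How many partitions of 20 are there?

627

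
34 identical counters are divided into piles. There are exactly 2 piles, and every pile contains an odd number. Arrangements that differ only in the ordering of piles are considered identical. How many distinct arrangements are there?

They are:
33,1
31,3
29,5
27,7
25,9
23,11
21,13
19,15
17,17
Counting gives 9.

9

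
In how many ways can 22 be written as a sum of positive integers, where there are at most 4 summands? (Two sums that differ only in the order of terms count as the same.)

There are 136 such partitions.

136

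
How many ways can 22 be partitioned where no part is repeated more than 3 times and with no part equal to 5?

A full systematic count gives 320.

320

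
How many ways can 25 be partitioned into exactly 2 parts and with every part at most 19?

The partitions of 25 that satisfy the conditions:
6, 19
7, 18
8, 17
9, 16
10, 15
11, 14
12, 13
Counting gives 7.

7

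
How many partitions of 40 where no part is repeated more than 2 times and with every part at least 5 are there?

A full systematic count gives 248.

248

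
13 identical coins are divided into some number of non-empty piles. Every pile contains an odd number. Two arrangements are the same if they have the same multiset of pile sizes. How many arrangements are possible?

Enumerating:
13
11, 1, 1
9, 3, 1
9, 1, 1, 1, 1
7, 5, 1
7, 3, 3
7, 3, 1, 1, 1
7, 1, 1, 1, 1, 1, 1
5, 5, 3
5, 5, 1, 1, 1
5, 3, 3, 1, 1
5, 3, 1, 1, 1, 1, 1
5, 1, 1, 1, 1, 1, 1, 1, 1
3, 3, 3, 3, 1
3, 3, 3, 1, 1, 1, 1
3, 3, 1, 1, 1, 1, 1, 1, 1
3, 1, 1, 1, 1, 1, 1, 1, 1, 1, 1
1, 1, 1, 1, 1, 1, 1, 1, 1, 1, 1, 1, 1
Counting gives 18.

18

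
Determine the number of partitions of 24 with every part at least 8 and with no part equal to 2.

7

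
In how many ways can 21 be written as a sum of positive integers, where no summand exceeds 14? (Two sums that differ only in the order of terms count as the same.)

762

There are 762 such partitions.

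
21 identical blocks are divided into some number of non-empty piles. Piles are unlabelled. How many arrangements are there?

Direct enumeration gives 792 partitions.

792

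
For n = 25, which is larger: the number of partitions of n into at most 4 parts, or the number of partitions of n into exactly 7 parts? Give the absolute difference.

Partitions of 25 into at most 4 parts: 185.
Partitions of 25 into exactly 7 parts: 248.
|185 − 248| = 63.

63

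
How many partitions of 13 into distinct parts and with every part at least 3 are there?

6

Listing the qualifying partitions of 13:
13
10, 3
9, 4
8, 5
7, 6
6, 4, 3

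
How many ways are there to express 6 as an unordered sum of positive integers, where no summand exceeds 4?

9

The partitions of 6 that satisfy the conditions:
4+2
4+1+1
3+3
3+2+1
3+1+1+1
2+2+2
2+2+1+1
2+1+1+1+1
1+1+1+1+1+1
That's 9 in total.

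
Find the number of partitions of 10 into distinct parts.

10

They are:
10
9, 1
8, 2
7, 3
7, 2, 1
6, 4
6, 3, 1
5, 4, 1
5, 3, 2
4, 3, 2, 1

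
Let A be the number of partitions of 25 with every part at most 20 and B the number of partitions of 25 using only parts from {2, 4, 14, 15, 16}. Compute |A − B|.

1943

Partitions of 25 with every part at most 20: 1946.
Partitions of 25 using only parts from {2, 4, 14, 15, 16}: 3.
|1946 − 3| = 1943.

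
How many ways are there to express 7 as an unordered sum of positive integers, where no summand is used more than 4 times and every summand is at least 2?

4

The partitions of 7 that satisfy the conditions:
7
5,2
4,3
3,2,2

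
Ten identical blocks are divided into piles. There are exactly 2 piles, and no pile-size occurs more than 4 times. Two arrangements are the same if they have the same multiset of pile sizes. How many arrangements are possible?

5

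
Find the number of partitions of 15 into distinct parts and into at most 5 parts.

A partial list (first 12 by largest part):
15
14, 1
13, 2
12, 3
12, 2, 1
11, 4
11, 3, 1
10, 5
10, 4, 1
10, 3, 2
9, 6
9, 5, 1
…and 15 more, for 27 total.

27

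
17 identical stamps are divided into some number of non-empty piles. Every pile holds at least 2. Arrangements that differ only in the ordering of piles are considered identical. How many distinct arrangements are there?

66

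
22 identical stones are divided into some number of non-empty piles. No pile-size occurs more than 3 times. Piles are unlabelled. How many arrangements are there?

484

Direct enumeration gives 484 partitions.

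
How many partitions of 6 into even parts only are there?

The partitions of 6 that satisfy the conditions:
6
4+2
2+2+2

3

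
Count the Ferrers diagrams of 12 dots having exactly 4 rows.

They are:
9, 1, 1, 1
8, 2, 1, 1
7, 3, 1, 1
7, 2, 2, 1
6, 4, 1, 1
6, 3, 2, 1
6, 2, 2, 2
5, 5, 1, 1
5, 4, 2, 1
5, 3, 3, 1
5, 3, 2, 2
4, 4, 3, 1
4, 4, 2, 2
4, 3, 3, 2
3, 3, 3, 3

15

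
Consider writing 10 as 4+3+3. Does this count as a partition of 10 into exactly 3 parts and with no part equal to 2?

The parts sum to 10, and the condition 'there are exactly 3 summands' holds; the condition 'no summand equals 2' holds.

Yes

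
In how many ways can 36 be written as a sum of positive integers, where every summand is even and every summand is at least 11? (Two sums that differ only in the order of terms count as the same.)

Enumerating:
36
12 + 24
14 + 22
16 + 20
18 + 18
12 + 12 + 12

6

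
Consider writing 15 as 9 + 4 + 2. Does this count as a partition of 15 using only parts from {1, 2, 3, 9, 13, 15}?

No

The parts sum to 15, and the condition 'each summand belongs to {1, 2, 3, 9, 13, 15}' is violated.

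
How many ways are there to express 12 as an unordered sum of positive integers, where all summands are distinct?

15

They are:
12
11,1
10,2
9,3
9,2,1
8,4
8,3,1
7,5
7,4,1
7,3,2
6,5,1
6,4,2
6,3,2,1
5,4,3
5,4,2,1
Counting gives 15.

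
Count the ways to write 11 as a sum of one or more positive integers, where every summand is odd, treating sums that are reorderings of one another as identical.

Enumerating:
11
1+1+9
1+3+7
1+1+1+1+7
1+5+5
3+3+5
1+1+1+3+5
1+1+1+1+1+1+5
1+1+3+3+3
1+1+1+1+1+3+3
1+1+1+1+1+1+1+1+3
1+1+1+1+1+1+1+1+1+1+1

12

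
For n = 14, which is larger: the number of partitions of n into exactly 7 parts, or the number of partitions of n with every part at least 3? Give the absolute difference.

Partitions of 14 into exactly 7 parts: 15.
Partitions of 14 with every part at least 3: 13.
|15 − 13| = 2.

2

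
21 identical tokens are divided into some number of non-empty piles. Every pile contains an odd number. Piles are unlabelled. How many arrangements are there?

76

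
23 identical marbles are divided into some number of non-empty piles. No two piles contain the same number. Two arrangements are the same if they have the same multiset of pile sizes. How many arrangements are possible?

There are 104 such partitions.

104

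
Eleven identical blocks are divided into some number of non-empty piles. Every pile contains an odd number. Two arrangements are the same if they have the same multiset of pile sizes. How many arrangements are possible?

12

The partitions of 11 that satisfy the conditions:
11
9, 1, 1
7, 3, 1
7, 1, 1, 1, 1
5, 5, 1
5, 3, 3
5, 3, 1, 1, 1
5, 1, 1, 1, 1, 1, 1
3, 3, 3, 1, 1
3, 3, 1, 1, 1, 1, 1
3, 1, 1, 1, 1, 1, 1, 1, 1
1, 1, 1, 1, 1, 1, 1, 1, 1, 1, 1
Counting gives 12.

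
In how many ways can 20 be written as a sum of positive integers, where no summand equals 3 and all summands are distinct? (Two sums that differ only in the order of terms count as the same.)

A partial list (first 12 by largest part):
20
19, 1
18, 2
17, 2, 1
16, 4
15, 5
15, 4, 1
14, 6
14, 5, 1
14, 4, 2
13, 7
13, 6, 1
…and 28 more, for 40 total.

40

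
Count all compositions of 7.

Each of the 6 gaps between 7 units is either a break or not: 2^6 = 64.

64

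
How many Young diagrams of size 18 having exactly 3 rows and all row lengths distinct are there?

Listing the qualifying partitions of 18:
15, 2, 1
14, 3, 1
13, 4, 1
13, 3, 2
12, 5, 1
12, 4, 2
11, 6, 1
11, 5, 2
11, 4, 3
10, 7, 1
10, 6, 2
10, 5, 3
9, 8, 1
9, 7, 2
9, 6, 3
9, 5, 4
8, 7, 3
8, 6, 4
7, 6, 5

19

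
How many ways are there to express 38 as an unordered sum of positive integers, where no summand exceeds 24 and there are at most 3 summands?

A full systematic count gives 84.

84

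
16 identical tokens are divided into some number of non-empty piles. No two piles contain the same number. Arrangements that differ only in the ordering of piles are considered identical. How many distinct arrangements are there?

There are too many to list fully; the first 12 (by largest part) are:
16
15+1
14+2
13+3
13+2+1
12+4
12+3+1
11+5
11+4+1
11+3+2
10+6
10+5+1
…and 20 more, for 32 total.

32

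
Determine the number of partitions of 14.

135

Systematic enumeration (by largest part, then next-largest, …) yields 135.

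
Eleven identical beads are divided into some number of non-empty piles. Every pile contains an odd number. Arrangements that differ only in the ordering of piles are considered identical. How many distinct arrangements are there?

12

They are:
11
1,1,9
1,3,7
1,1,1,1,7
1,5,5
3,3,5
1,1,1,3,5
1,1,1,1,1,1,5
1,1,3,3,3
1,1,1,1,1,3,3
1,1,1,1,1,1,1,1,3
1,1,1,1,1,1,1,1,1,1,1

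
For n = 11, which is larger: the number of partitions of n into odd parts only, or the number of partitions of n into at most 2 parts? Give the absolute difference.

6

Partitions of 11 into odd parts only: 12.
Partitions of 11 into at most 2 parts: 6.
|12 − 6| = 6.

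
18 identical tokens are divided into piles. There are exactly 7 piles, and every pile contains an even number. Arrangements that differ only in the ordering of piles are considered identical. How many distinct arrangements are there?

2

They are:
2 + 2 + 2 + 2 + 2 + 2 + 6
2 + 2 + 2 + 2 + 2 + 4 + 4
That's 2 in total.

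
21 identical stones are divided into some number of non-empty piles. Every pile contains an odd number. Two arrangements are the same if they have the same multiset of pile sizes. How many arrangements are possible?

76

Counting exhaustively, 76 partitions satisfy the conditions.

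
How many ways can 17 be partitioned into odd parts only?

There are too many to list fully; the first 12 (by largest part) are:
17
15 + 1 + 1
13 + 3 + 1
13 + 1 + 1 + 1 + 1
11 + 5 + 1
11 + 3 + 3
11 + 3 + 1 + 1 + 1
11 + 1 + 1 + 1 + 1 + 1 + 1
9 + 7 + 1
9 + 5 + 3
9 + 5 + 1 + 1 + 1
9 + 3 + 3 + 1 + 1
…and 26 more, for 38 total.

38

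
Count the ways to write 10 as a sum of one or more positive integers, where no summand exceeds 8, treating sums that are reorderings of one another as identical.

40

There are too many to list fully; the first 12 (by largest part) are:
8, 2
8, 1, 1
7, 3
7, 2, 1
7, 1, 1, 1
6, 4
6, 3, 1
6, 2, 2
6, 2, 1, 1
6, 1, 1, 1, 1
5, 5
5, 4, 1
…and 28 more, for 40 total.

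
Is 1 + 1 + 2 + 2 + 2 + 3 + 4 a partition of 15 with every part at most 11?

Yes

The parts sum to 15, and the condition 'no summand exceeds 11' holds.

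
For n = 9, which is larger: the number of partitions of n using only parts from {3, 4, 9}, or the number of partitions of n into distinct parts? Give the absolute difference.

Partitions of 9 using only parts from {3, 4, 9}: 2.
Partitions of 9 into distinct parts: 8.
|2 − 8| = 6.

6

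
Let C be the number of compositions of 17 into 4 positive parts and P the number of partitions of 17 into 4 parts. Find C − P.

Ordered (compositions into 4 parts): C(16,3) = 560.
Partitions of 17 into exactly 4 parts: 39.
Difference: 560 − 39 = 521.

521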